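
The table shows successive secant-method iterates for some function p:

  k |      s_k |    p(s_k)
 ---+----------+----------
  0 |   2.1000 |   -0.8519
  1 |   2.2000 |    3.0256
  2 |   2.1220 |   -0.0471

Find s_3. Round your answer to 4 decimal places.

s_3 = 2.1220 − (-0.0471)·(2.1220 − 2.2000) / (-0.0471 − 3.0256)
   = 2.1220 − (0.003674)/(-3.072700) = 2.123196

2.1232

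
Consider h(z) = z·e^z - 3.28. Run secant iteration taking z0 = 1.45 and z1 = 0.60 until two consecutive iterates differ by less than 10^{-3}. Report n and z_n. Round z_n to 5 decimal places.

n = 6, z_n = 1.09609

h(1.45) = 2.9015160, h(0.60) = -2.1867287
z2 = 0.6000000 − (-2.1867287)·(-0.8500000)/(-5.0882448) = 0.9652968;  |Δ| = 0.3652968
h(0.9652968) = -0.7455489
z3 = 0.9652968 − (-0.7455489)·(0.3652968)/(1.4411798) = 1.1542715;  |Δ| = 0.1889748
h(1.1542715) = 0.3810169
z4 = 1.1542715 − 0.3810169·(0.1889748)/(1.1265658) = 1.0903582;  |Δ| = 0.0639133
h(1.0903582) = -0.0358141
z5 = 1.0903582 − (-0.0358141)·(-0.0639133)/(-0.4168310) = 1.0958496;  |Δ| = 0.0054914
h(1.0958496) = -0.0015210
z6 = 1.0958496 − (-0.0015210)·(0.0054914)/(0.0342930) = 1.0960932;  |Δ| = 0.0002436
|z6 − z5| = 0.0002436 < 10^{-3}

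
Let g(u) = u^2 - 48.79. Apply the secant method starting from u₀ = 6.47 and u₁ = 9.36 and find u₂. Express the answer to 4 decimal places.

6.9077

g(6.47) = -6.929100, g(9.36) = 38.819600
u₂ = 9.360000 − 38.819600·(9.360000 − 6.470000) / (38.819600 − (-6.929100)) = 9.360000 − (112.188644)/(45.748700) = 6.907720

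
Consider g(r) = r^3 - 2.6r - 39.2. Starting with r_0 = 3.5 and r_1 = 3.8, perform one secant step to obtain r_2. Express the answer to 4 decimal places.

3.6451

g(3.5) = -5.425000, g(3.8) = 5.792000
r_2 = 3.800000 − 5.792000·(3.800000 − 3.500000) / (5.792000 − (-5.425000)) = 3.800000 − (1.737600)/(11.217000) = 3.645092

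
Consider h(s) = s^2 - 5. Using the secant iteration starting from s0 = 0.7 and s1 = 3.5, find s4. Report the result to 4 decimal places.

2.2492

h(0.7) = -4.510000, h(3.5) = 7.250000
s2 = 3.500000 − 7.250000·(3.500000 − 0.700000) / (7.250000 − (-4.510000)) = 3.500000 − (20.300000)/(11.760000) = 1.773810
h(1.773810) = -1.853600
s3 = 1.773810 − (-1.853600)·(1.773810 − 3.500000) / (-1.853600 − 7.250000) = 1.773810 − (3.199666)/(-9.103600) = 2.125282
h(2.125282) = -0.483176
s4 = 2.125282 − (-0.483176)·(2.125282 − 1.773810) / (-0.483176 − (-1.853600)) = 2.125282 − (-0.169823)/(1.370424) = 2.249202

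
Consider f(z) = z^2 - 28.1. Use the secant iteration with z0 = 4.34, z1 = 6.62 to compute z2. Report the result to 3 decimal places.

f(4.34) = -9.26440, f(6.62) = 15.72440
z2 = 6.62000 − 15.72440·(6.62000 − 4.34000) / (15.72440 − (-9.26440)) = 6.62000 − (35.85163)/(24.98880) = 5.18529

5.185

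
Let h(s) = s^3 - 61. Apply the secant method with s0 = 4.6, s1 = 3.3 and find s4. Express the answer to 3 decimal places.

h(4.6) = 36.33600, h(3.3) = -25.06300
s2 = 3.30000 − (-25.06300)·(3.30000 − 4.60000) / (-25.06300 − 36.33600) = 3.30000 − (32.58190)/(-61.39900) = 3.83066
h(3.83066) = -4.78913
s3 = 3.83066 − (-4.78913)·(3.83066 − 3.30000) / (-4.78913 − (-25.06300)) = 3.83066 − (-2.54139)/(20.27387) = 3.95601
h(3.95601) = 0.91169
s4 = 3.95601 − 0.91169·(3.95601 − 3.83066) / (0.91169 − (-4.78913)) = 3.95601 − (0.11428)/(5.70082) = 3.93596

3.936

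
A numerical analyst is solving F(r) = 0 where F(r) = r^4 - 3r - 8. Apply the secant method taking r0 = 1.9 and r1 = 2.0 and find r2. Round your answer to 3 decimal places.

F(1.9) = -0.66790, F(2.0) = 2.00000
r2 = 2.00000 − 2.00000·(2.00000 − 1.90000) / (2.00000 − (-0.66790)) = 2.00000 − (0.20000)/(2.66790) = 1.92503

1.925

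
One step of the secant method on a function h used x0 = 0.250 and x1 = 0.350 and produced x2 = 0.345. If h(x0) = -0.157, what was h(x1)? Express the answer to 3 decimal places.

The secant line through (0.250, -0.157) and (0.350, h(x1)) crosses zero at x2 = 0.345.
So (0.250, -0.157), (0.350, h(x1)), (0.345, 0) are collinear:
h(x1) = -0.157 · (0.350 − 0.345) / (0.250 − 0.345) = -0.157 · (0.00500)/(-0.09500) = 0.00826

0.008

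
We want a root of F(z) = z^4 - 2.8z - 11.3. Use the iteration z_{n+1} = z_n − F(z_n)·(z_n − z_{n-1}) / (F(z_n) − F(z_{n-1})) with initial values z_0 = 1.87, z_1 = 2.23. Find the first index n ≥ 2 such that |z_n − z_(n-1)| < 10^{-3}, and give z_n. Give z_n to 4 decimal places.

F(1.87) = -4.307690, F(2.23) = 7.185734
z_2 = 2.230000 − 7.185734·(0.360000)/(11.493425) = 2.004927;  |Δ| = 0.225073
F(2.004927) = -0.755560
z_3 = 2.004927 − (-0.755560)·(-0.225073)/(-7.941295) = 2.026341;  |Δ| = 0.021414
F(2.026341) = -0.114050
z_4 = 2.026341 − (-0.114050)·(0.021414)/(0.641510) = 2.030148;  |Δ| = 0.003807
F(2.030148) = 0.002352
z_5 = 2.030148 − 0.002352·(0.003807)/(0.116402) = 2.030071;  |Δ| = 0.000077
|z_5 − z_4| = 0.000077 < 10^{-3}

n = 5, z_n = 2.0301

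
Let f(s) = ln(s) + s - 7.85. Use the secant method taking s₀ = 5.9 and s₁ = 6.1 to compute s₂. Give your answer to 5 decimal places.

f(5.9) = -0.1750476, f(6.1) = 0.0582888
s₂ = 6.1000000 − 0.0582888·(6.1000000 − 5.9000000) / (0.0582888 − (-0.1750476)) = 6.1000000 − (0.0116578)/(0.2333364) = 6.0500389

6.05004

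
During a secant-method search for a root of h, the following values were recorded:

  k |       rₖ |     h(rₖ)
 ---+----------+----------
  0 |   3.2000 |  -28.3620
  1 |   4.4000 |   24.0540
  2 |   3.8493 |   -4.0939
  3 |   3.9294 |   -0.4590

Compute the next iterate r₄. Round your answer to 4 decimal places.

3.9395

r₄ = 3.9294 − (-0.4590)·(3.9294 − 3.8493) / (-0.4590 − (-4.0939))
   = 3.9294 − (-0.036766)/(3.634900) = 3.939515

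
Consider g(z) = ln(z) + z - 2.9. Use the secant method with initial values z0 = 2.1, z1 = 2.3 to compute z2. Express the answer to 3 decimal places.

g(2.1) = -0.05806, g(2.3) = 0.23291
z2 = 2.30000 − 0.23291·(2.30000 − 2.10000) / (0.23291 − (-0.05806)) = 2.30000 − (0.04658)/(0.29097) = 2.13991

2.140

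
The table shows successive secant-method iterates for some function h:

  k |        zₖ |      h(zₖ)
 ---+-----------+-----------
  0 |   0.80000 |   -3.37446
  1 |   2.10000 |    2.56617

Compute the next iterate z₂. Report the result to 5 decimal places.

1.53844

z₂ = 2.10000 − 2.56617·(2.10000 − 0.80000) / (2.56617 − (-3.37446))
   = 2.10000 − (3.3360210)/(5.9406300) = 1.5384399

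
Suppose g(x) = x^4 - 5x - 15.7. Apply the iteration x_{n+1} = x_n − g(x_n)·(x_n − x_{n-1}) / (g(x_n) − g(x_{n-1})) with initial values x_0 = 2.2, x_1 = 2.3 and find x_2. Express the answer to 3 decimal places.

2.281

g(2.2) = -3.27440, g(2.3) = 0.78410
x_2 = 2.30000 − 0.78410·(2.30000 − 2.20000) / (0.78410 − (-3.27440)) = 2.30000 − (0.07841)/(4.05850) = 2.28068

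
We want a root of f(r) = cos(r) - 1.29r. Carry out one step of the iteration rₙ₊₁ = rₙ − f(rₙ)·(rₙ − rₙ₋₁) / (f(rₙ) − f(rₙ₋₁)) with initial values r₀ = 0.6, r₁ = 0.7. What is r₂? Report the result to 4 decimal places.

0.6271

f(0.6) = 0.051336, f(0.7) = -0.138158
r₂ = 0.700000 − (-0.138158)·(0.700000 − 0.600000) / (-0.138158 − 0.051336) = 0.700000 − (-0.013816)/(-0.189493) = 0.627091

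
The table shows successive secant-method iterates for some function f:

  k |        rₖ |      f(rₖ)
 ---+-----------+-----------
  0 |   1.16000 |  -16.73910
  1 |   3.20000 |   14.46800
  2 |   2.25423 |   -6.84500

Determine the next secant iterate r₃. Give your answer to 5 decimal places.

r₃ = 2.25423 − (-6.84500)·(2.25423 − 3.20000) / (-6.84500 − 14.46800)
   = 2.25423 − (6.4737956)/(-21.3130000) = 2.5579787

2.55798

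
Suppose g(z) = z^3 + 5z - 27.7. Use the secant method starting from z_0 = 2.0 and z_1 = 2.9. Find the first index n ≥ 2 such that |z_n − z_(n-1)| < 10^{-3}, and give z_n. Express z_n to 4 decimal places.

n = 5, z_n = 2.4820

g(2.0) = -9.700000, g(2.9) = 11.189000
z_2 = 2.900000 − 11.189000·(0.900000)/(20.889000) = 2.417923;  |Δ| = 0.482077
g(2.417923) = -1.474350
z_3 = 2.417923 − (-1.474350)·(-0.482077)/(-12.663350) = 2.474050;  |Δ| = 0.056127
g(2.474050) = -0.186283
z_4 = 2.474050 − (-0.186283)·(0.056127)/(1.288066) = 2.482167;  |Δ| = 0.008117
g(2.482167) = 0.003845
z_5 = 2.482167 − 0.003845·(0.008117)/(0.190129) = 2.482003;  |Δ| = 0.000164
|z_5 − z_4| = 0.000164 < 10^{-3}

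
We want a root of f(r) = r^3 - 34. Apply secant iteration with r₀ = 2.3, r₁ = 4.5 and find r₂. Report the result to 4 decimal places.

2.9083

f(2.3) = -21.833000, f(4.5) = 57.125000
r₂ = 4.500000 − 57.125000·(4.500000 − 2.300000) / (57.125000 − (-21.833000)) = 4.500000 − (125.675000)/(78.958000) = 2.908331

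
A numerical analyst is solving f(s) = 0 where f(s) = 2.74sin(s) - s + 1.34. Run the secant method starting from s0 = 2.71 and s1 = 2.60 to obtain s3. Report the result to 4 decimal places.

2.6451

f(2.71) = -0.223809, f(2.60) = 0.152474
s2 = 2.600000 − 0.152474·(2.600000 − 2.710000) / (0.152474 − (-0.223809)) = 2.600000 − (-0.016772)/(0.376283) = 2.644573
f(2.644573) = 0.001880
s3 = 2.644573 − 0.001880·(2.644573 − 2.600000) / (0.001880 − 0.152474) = 2.644573 − (0.000084)/(-0.150594) = 2.645130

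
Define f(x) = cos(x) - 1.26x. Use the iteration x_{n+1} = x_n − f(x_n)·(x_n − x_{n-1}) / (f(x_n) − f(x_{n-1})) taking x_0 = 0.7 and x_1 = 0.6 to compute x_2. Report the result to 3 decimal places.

f(0.7) = -0.11716, f(0.6) = 0.06934
x_2 = 0.60000 − 0.06934·(0.60000 − 0.70000) / (0.06934 − (-0.11716)) = 0.60000 − (-0.00693)/(0.18649) = 0.63718

0.637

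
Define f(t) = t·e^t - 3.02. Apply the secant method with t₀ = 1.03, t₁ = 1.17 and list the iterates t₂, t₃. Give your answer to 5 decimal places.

1.05135, 1.05315

f(1.03) = -0.1349022, f(1.17) = 0.7497314
t₂ = 1.1700000 − 0.7497314·(1.1700000 − 1.0300000) / (0.7497314 − (-0.1349022)) = 1.1700000 − (0.1049624)/(0.8846336) = 1.0513493
f(1.0513493) = -0.0115539
t₃ = 1.0513493 − (-0.0115539)·(1.0513493 − 1.1700000) / (-0.0115539 − 0.7497314) = 1.0513493 − (0.0013709)/(-0.7612853) = 1.0531500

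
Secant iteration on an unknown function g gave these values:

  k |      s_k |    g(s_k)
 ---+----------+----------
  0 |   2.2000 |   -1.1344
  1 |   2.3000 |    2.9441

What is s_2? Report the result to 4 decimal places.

2.2278

s_2 = 2.3000 − 2.9441·(2.3000 − 2.2000) / (2.9441 − (-1.1344))
   = 2.3000 − (0.294410)/(4.078500) = 2.227814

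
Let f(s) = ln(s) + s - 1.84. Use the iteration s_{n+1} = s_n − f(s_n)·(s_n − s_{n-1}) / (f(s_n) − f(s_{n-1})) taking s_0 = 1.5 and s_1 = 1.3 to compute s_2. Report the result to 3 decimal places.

f(1.5) = 0.06547, f(1.3) = -0.27764
s_2 = 1.30000 − (-0.27764)·(1.30000 − 1.50000) / (-0.27764 − 0.06547) = 1.30000 − (0.05553)/(-0.34310) = 1.46184

1.462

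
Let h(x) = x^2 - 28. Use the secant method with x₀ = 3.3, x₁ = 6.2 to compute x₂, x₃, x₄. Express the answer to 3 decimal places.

h(3.3) = -17.11000, h(6.2) = 10.44000
x₂ = 6.20000 − 10.44000·(6.20000 − 3.30000) / (10.44000 − (-17.11000)) = 6.20000 − (30.27600)/(27.55000) = 5.10105
h(5.10105) = -1.97926
x₃ = 5.10105 − (-1.97926)·(5.10105 − 6.20000) / (-1.97926 − 10.44000) = 5.10105 − (2.17510)/(-12.41926) = 5.27619
h(5.27619) = -0.16180
x₄ = 5.27619 − (-0.16180)·(5.27619 − 5.10105) / (-0.16180 − (-1.97926)) = 5.27619 − (-0.02834)/(1.81747) = 5.29178

5.101, 5.276, 5.292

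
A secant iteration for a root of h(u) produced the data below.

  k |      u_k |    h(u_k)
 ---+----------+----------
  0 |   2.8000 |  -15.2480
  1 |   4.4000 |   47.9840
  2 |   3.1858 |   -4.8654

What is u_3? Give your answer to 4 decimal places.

3.2976

u_3 = 3.1858 − (-4.8654)·(3.1858 − 4.4000) / (-4.8654 − 47.9840)
   = 3.1858 − (5.907569)/(-52.849400) = 3.297581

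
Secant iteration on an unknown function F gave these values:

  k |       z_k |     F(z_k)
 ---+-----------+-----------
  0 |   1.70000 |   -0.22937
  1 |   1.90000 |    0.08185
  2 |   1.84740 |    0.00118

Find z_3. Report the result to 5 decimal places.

1.84663

z_3 = 1.84740 − 0.00118·(1.84740 − 1.90000) / (0.00118 − 0.08185)
   = 1.84740 − (-0.0000621)/(-0.0806700) = 1.8466306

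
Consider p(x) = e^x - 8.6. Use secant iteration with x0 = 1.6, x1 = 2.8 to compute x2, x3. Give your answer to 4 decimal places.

1.9808, 2.1012

p(1.6) = -3.646968, p(2.8) = 7.844647
x2 = 2.800000 − 7.844647·(2.800000 − 1.600000) / (7.844647 − (-3.646968)) = 2.800000 − (9.413576)/(11.491614) = 1.980831
p(1.980831) = -1.351237
x3 = 1.980831 − (-1.351237)·(1.980831 − 2.800000) / (-1.351237 − 7.844647) = 1.980831 − (1.106892)/(-9.195884) = 2.101199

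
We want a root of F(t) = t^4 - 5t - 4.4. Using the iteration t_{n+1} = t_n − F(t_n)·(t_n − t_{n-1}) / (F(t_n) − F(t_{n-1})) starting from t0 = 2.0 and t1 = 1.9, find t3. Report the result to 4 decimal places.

F(2.0) = 1.600000, F(1.9) = -0.867900
t2 = 1.900000 − (-0.867900)·(1.900000 − 2.000000) / (-0.867900 − 1.600000) = 1.900000 − (0.086790)/(-2.467900) = 1.935168
F(1.935168) = -0.051761
t3 = 1.935168 − (-0.051761)·(1.935168 − 1.900000) / (-0.051761 − (-0.867900)) = 1.935168 − (-0.001820)/(0.816139) = 1.937398

1.9374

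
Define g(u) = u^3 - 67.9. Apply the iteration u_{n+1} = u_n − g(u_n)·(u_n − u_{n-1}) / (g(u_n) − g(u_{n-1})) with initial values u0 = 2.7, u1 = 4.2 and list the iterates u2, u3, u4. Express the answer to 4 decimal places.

4.0294, 4.0782, 4.0797

g(2.7) = -48.217000, g(4.2) = 6.188000
u2 = 4.200000 − 6.188000·(4.200000 − 2.700000) / (6.188000 − (-48.217000)) = 4.200000 − (9.282000)/(54.405000) = 4.029391
g(4.029391) = -2.478856
u3 = 4.029391 − (-2.478856)·(4.029391 − 4.200000) / (-2.478856 − 6.188000) = 4.029391 − (0.422916)/(-8.666856) = 4.078188
g(4.078188) = -0.073157
u4 = 4.078188 − (-0.073157)·(4.078188 − 4.029391) / (-0.073157 − (-2.478856)) = 4.078188 − (-0.003570)/(2.405699) = 4.079672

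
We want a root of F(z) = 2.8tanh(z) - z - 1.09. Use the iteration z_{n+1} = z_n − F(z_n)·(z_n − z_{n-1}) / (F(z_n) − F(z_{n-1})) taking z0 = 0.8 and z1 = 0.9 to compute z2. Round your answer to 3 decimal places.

F(0.8) = -0.03070, F(0.9) = 0.01563
z2 = 0.90000 − 0.01563·(0.90000 − 0.80000) / (0.01563 − (-0.03070)) = 0.90000 − (0.00156)/(0.04633) = 0.86626

0.866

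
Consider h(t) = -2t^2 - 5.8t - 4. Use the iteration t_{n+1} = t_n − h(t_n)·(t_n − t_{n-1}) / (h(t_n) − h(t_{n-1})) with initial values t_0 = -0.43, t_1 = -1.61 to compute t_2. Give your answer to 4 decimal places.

-1.5206

h(-0.43) = -1.875800, h(-1.61) = 0.153800
t_2 = -1.610000 − 0.153800·(-1.610000 − (-0.430000)) / (0.153800 − (-1.875800)) = -1.610000 − (-0.181484)/(2.029600) = -1.520581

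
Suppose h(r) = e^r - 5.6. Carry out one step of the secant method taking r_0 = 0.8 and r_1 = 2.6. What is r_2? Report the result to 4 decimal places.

h(0.8) = -3.374459, h(2.6) = 7.863738
r_2 = 2.600000 − 7.863738·(2.600000 − 0.800000) / (7.863738 − (-3.374459)) = 2.600000 − (14.154728)/(11.238197) = 1.340480

1.3405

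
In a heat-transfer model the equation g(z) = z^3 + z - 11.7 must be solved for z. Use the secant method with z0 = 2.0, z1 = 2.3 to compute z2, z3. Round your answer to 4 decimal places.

2.1142, 2.1229

g(2.0) = -1.700000, g(2.3) = 2.767000
z2 = 2.300000 − 2.767000·(2.300000 − 2.000000) / (2.767000 − (-1.700000)) = 2.300000 − (0.830100)/(4.467000) = 2.114171
g(2.114171) = -0.136085
z3 = 2.114171 − (-0.136085)·(2.114171 − 2.300000) / (-0.136085 − 2.767000) = 2.114171 − (0.025289)/(-2.903085) = 2.122882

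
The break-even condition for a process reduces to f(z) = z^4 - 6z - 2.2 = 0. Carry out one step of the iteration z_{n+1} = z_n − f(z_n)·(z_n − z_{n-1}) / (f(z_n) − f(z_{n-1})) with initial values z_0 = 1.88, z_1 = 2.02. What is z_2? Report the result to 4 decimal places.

1.9217

f(1.88) = -0.988017, f(2.02) = 2.329664
z_2 = 2.020000 − 2.329664·(2.020000 − 1.880000) / (2.329664 − (-0.988017)) = 2.020000 − (0.326153)/(3.317681) = 1.921692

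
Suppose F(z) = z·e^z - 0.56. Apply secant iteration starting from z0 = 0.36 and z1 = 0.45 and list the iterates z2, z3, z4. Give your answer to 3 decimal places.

F(0.36) = -0.04400, F(0.45) = 0.14574
z2 = 0.45000 − 0.14574·(0.45000 − 0.36000) / (0.14574 − (-0.04400)) = 0.45000 − (0.01312)/(0.18974) = 0.38087
F(0.38087) = -0.00257
z3 = 0.38087 − (-0.00257)·(0.38087 − 0.45000) / (-0.00257 − 0.14574) = 0.38087 − (0.00018)/(-0.14831) = 0.38207
F(0.38207) = -0.00015
z4 = 0.38207 − (-0.00015)·(0.38207 − 0.38087) / (-0.00015 − (-0.00257)) = 0.38207 − (0.00000)/(0.00243) = 0.38214

0.381, 0.382, 0.382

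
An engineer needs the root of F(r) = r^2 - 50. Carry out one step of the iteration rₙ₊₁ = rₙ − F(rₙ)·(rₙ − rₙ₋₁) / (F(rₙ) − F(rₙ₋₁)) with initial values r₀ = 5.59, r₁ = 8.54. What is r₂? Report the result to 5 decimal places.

F(5.59) = -18.7519000, F(8.54) = 22.9316000
r₂ = 8.5400000 − 22.9316000·(8.5400000 − 5.5900000) / (22.9316000 − (-18.7519000)) = 8.5400000 − (67.6482200)/(41.6835000) = 6.9170984

6.91710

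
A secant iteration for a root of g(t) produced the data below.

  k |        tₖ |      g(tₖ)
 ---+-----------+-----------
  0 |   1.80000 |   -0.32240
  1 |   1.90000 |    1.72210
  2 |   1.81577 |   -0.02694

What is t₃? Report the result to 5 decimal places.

1.81707

t₃ = 1.81577 − (-0.02694)·(1.81577 − 1.90000) / (-0.02694 − 1.72210)
   = 1.81577 − (0.0022692)/(-1.7490400) = 1.8170674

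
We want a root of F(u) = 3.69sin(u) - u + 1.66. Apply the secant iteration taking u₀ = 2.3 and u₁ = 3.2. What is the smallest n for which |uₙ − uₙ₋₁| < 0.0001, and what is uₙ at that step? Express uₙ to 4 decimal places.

F(2.3) = 2.111652, F(3.2) = -1.755401
u₂ = 3.200000 − (-1.755401)·(0.900000)/(-3.867053) = 2.791456;  |Δ| = 0.408544
F(2.791456) = 0.134310
u₃ = 2.791456 − 0.134310·(-0.408544)/(1.889710) = 2.820493;  |Δ| = 0.029037
F(2.820493) = 0.004108
u₄ = 2.820493 − 0.004108·(0.029037)/(-0.130202) = 2.821409;  |Δ| = 0.000916
F(2.821409) = -0.000016
u₅ = 2.821409 − (-0.000016)·(0.000916)/(-0.004124) = 2.821406;  |Δ| = 0.000004
|u₅ − u₄| = 0.000004 < 0.0001

n = 5, uₙ = 2.8214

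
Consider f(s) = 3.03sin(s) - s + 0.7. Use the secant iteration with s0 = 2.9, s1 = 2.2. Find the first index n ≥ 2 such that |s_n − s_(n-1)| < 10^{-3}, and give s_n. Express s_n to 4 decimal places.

f(2.9) = -1.475075, f(2.2) = 0.949744
s2 = 2.200000 − 0.949744·(-0.700000)/(2.424819) = 2.474173;  |Δ| = 0.274173
f(2.474173) = 0.101279
s3 = 2.474173 − 0.101279·(0.274173)/(-0.848466) = 2.506901;  |Δ| = 0.032727
f(2.506901) = -0.010324
s4 = 2.506901 − (-0.010324)·(0.032727)/(-0.111603) = 2.503873;  |Δ| = 0.003028
f(2.503873) = 0.000082
s5 = 2.503873 − 0.000082·(-0.003028)/(0.010406) = 2.503897;  |Δ| = 0.000024
|s5 − s4| = 0.000024 < 10^{-3}

n = 5, s_n = 2.5039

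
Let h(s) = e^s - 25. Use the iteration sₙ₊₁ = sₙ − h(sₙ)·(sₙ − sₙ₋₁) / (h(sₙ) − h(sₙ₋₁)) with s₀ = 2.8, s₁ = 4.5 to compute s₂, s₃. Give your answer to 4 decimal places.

2.9977, 3.1042

h(2.8) = -8.555353, h(4.5) = 65.017131
s₂ = 4.500000 − 65.017131·(4.500000 − 2.800000) / (65.017131 − (-8.555353)) = 4.500000 − (110.529123)/(73.572485) = 2.997684
h(2.997684) = -4.960928
s₃ = 2.997684 − (-4.960928)·(2.997684 − 4.500000) / (-4.960928 − 65.017131) = 2.997684 − (7.452882)/(-69.978059) = 3.104187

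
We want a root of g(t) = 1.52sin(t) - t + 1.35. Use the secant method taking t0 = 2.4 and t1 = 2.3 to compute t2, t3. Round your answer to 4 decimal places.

2.3887, 2.3890

g(2.4) = -0.023296, g(2.3) = 0.183472
t2 = 2.300000 − 0.183472·(2.300000 − 2.400000) / (0.183472 − (-0.023296)) = 2.300000 − (-0.018347)/(0.206768) = 2.388733
g(2.388733) = 0.000534
t3 = 2.388733 − 0.000534·(2.388733 − 2.300000) / (0.000534 − 0.183472) = 2.388733 − (0.000047)/(-0.182938) = 2.388992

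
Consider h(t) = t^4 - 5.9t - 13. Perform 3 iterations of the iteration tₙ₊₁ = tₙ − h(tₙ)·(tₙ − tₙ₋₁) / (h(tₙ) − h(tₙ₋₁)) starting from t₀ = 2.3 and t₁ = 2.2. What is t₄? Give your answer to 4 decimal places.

2.2661

h(2.3) = 1.414100, h(2.2) = -2.554400
t₂ = 2.200000 − (-2.554400)·(2.200000 − 2.300000) / (-2.554400 − 1.414100) = 2.200000 − (0.255440)/(-3.968500) = 2.264367
h(2.264367) = -0.069971
t₃ = 2.264367 − (-0.069971)·(2.264367 − 2.200000) / (-0.069971 − (-2.554400)) = 2.264367 − (-0.004504)/(2.484429) = 2.266180
h(2.266180) = 0.003623
t₄ = 2.266180 − 0.003623·(2.266180 − 2.264367) / (0.003623 − (-0.069971)) = 2.266180 − (0.000007)/(0.073594) = 2.266090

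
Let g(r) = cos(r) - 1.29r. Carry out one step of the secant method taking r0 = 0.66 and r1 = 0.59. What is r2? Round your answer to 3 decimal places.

0.627

g(0.66) = -0.06141, g(0.59) = 0.06984
r2 = 0.59000 − 0.06984·(0.59000 − 0.66000) / (0.06984 − (-0.06141)) = 0.59000 − (-0.00489)/(0.13125) = 0.62725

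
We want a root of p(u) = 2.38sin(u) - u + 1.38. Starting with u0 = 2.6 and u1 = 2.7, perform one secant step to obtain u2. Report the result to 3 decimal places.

2.602

p(2.6) = 0.00689, p(2.7) = -0.30284
u2 = 2.70000 − (-0.30284)·(2.70000 − 2.60000) / (-0.30284 − 0.00689) = 2.70000 − (-0.03028)/(-0.30973) = 2.60223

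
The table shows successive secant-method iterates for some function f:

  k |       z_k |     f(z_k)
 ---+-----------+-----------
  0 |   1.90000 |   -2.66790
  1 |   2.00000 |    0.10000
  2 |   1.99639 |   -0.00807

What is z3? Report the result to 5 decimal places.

z3 = 1.99639 − (-0.00807)·(1.99639 − 2.00000) / (-0.00807 − 0.10000)
   = 1.99639 − (0.0000291)/(-0.1080700) = 1.9966596

1.99666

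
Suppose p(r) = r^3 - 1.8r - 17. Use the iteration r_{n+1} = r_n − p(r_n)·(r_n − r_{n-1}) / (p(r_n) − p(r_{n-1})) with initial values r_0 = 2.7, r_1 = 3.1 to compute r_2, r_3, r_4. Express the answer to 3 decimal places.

p(2.7) = -2.17700, p(3.1) = 7.21100
r_2 = 3.10000 − 7.21100·(3.10000 − 2.70000) / (7.21100 − (-2.17700)) = 3.10000 − (2.88440)/(9.38800) = 2.79276
p(2.79276) = -0.24488
r_3 = 2.79276 − (-0.24488)·(2.79276 − 3.10000) / (-0.24488 − 7.21100) = 2.79276 − (0.07524)/(-7.45588) = 2.80285
p(2.80285) = -0.02607
r_4 = 2.80285 − (-0.02607)·(2.80285 − 2.79276) / (-0.02607 − (-0.24488)) = 2.80285 − (-0.00026)/(0.21881) = 2.80405

2.793, 2.803, 2.804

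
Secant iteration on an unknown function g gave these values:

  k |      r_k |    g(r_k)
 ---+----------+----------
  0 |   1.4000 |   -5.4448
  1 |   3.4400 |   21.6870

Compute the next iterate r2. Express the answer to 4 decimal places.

r2 = 3.4400 − 21.6870·(3.4400 − 1.4000) / (21.6870 − (-5.4448))
   = 3.4400 − (44.241480)/(27.131800) = 1.809386

1.8094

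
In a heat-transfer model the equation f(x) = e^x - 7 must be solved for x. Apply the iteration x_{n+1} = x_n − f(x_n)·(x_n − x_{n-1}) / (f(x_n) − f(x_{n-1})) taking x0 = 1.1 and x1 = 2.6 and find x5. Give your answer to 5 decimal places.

1.94541

f(1.1) = -3.9958340, f(2.6) = 6.4637380
x2 = 2.6000000 − 6.4637380·(2.6000000 − 1.1000000) / (6.4637380 − (-3.9958340)) = 2.6000000 − (9.6956071)/(10.4595720) = 1.6730398
f(1.6730398) = -1.6716598
x3 = 1.6730398 − (-1.6716598)·(1.6730398 − 2.6000000) / (-1.6716598 − 6.4637380) = 1.6730398 − (1.5495621)/(-8.1353978) = 1.8635114
f(1.8635114) = -0.5536675
x4 = 1.8635114 − (-0.5536675)·(1.8635114 − 1.6730398) / (-0.5536675 − (-1.6716598)) = 1.8635114 − (-0.1054579)/(1.1179923) = 1.9578393
f(1.9578393) = 0.0840042
x5 = 1.9578393 − 0.0840042·(1.9578393 − 1.8635114) / (0.0840042 − (-0.5536675)) = 1.9578393 − (0.0079239)/(0.6376717) = 1.9454129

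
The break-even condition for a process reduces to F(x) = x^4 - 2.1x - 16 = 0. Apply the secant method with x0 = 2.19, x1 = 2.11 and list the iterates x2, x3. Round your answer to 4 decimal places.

F(2.19) = 2.403575, F(2.11) = -0.609806
x2 = 2.110000 − (-0.609806)·(2.110000 − 2.190000) / (-0.609806 − 2.403575) = 2.110000 − (0.048784)/(-3.013381) = 2.126189
F(2.126189) = -0.028442
x3 = 2.126189 − (-0.028442)·(2.126189 − 2.110000) / (-0.028442 − (-0.609806)) = 2.126189 − (-0.000460)/(0.581363) = 2.126981

2.1262, 2.1270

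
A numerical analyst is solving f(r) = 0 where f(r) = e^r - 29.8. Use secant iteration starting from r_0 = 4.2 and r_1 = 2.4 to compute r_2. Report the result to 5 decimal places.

f(4.2) = 36.8863310, f(2.4) = -18.7768236
r_2 = 2.4000000 − (-18.7768236)·(2.4000000 − 4.2000000) / (-18.7768236 − 36.8863310) = 2.4000000 − (33.7982825)/(-55.6631547) = 3.0071931

3.00719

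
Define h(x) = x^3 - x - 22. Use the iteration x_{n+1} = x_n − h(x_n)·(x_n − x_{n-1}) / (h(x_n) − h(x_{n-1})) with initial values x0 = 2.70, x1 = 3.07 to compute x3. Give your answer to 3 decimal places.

2.920

h(2.70) = -5.01700, h(3.07) = 3.86444
x2 = 3.07000 − 3.86444·(3.07000 − 2.70000) / (3.86444 − (-5.01700)) = 3.07000 − (1.42984)/(8.88144) = 2.90901
h(2.90901) = -0.29204
x3 = 2.90901 − (-0.29204)·(2.90901 − 3.07000) / (-0.29204 − 3.86444) = 2.90901 − (0.04702)/(-4.15648) = 2.92032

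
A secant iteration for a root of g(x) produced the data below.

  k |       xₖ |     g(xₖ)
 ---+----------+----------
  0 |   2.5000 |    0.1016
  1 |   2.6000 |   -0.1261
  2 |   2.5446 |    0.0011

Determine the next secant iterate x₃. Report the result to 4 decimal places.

2.5451

x₃ = 2.5446 − 0.0011·(2.5446 − 2.6000) / (0.0011 − (-0.1261))
   = 2.5446 − (-0.000061)/(0.127200) = 2.545079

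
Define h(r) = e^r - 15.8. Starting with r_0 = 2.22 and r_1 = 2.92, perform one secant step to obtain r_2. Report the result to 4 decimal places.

2.7144

h(2.22) = -6.592669, h(2.92) = 2.741287
r_2 = 2.920000 − 2.741287·(2.920000 − 2.220000) / (2.741287 − (-6.592669)) = 2.920000 − (1.918901)/(9.333957) = 2.714417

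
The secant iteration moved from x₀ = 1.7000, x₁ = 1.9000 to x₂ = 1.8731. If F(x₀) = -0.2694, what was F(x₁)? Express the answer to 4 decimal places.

0.0419

The secant line through (1.7000, -0.2694) and (1.9000, F(x₁)) crosses zero at x₂ = 1.8731.
So (1.7000, -0.2694), (1.9000, F(x₁)), (1.8731, 0) are collinear:
F(x₁) = -0.2694 · (1.9000 − 1.8731) / (1.7000 − 1.8731) = -0.2694 · (0.026900)/(-0.173100) = 0.041865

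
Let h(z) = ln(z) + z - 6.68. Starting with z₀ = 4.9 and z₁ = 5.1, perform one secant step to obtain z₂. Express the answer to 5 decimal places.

5.05897

h(4.9) = -0.1907648, h(5.1) = 0.0492405
z₂ = 5.1000000 − 0.0492405·(5.1000000 − 4.9000000) / (0.0492405 − (-0.1907648)) = 5.1000000 − (0.0098481)/(0.2400053) = 5.0589671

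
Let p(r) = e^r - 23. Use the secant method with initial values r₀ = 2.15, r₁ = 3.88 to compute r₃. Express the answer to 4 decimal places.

p(2.15) = -14.415142, p(3.88) = 25.424215
r₂ = 3.880000 − 25.424215·(3.880000 − 2.150000) / (25.424215 − (-14.415142)) = 3.880000 − (43.983892)/(39.839357) = 2.775969
p(2.775969) = -6.945827
r₃ = 2.775969 − (-6.945827)·(2.775969 − 3.880000) / (-6.945827 − 25.424215) = 2.775969 − (7.668410)/(-32.370042) = 3.012867

3.0129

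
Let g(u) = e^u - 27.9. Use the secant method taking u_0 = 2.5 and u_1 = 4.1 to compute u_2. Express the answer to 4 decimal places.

3.0222

g(2.5) = -15.717506, g(4.1) = 32.440288
u_2 = 4.100000 − 32.440288·(4.100000 − 2.500000) / (32.440288 − (-15.717506)) = 4.100000 − (51.904460)/(48.157794) = 3.022200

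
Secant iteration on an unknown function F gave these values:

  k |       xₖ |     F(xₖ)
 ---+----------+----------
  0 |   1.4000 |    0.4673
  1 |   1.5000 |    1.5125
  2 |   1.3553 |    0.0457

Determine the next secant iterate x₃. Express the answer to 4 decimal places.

1.3508

x₃ = 1.3553 − 0.0457·(1.3553 − 1.5000) / (0.0457 − 1.5125)
   = 1.3553 − (-0.006613)/(-1.466800) = 1.350792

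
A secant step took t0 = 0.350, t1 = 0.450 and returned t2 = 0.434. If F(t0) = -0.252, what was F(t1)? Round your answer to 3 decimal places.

The secant line through (0.350, -0.252) and (0.450, F(t1)) crosses zero at t2 = 0.434.
So (0.350, -0.252), (0.450, F(t1)), (0.434, 0) are collinear:
F(t1) = -0.252 · (0.450 − 0.434) / (0.350 − 0.434) = -0.252 · (0.01600)/(-0.08400) = 0.04800

0.048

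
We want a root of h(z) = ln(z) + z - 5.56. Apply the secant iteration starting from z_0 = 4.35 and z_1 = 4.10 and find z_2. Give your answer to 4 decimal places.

h(4.35) = 0.260176, h(4.10) = -0.049013
z_2 = 4.100000 − (-0.049013)·(4.100000 − 4.350000) / (-0.049013 − 0.260176) = 4.100000 − (0.012253)/(-0.309189) = 4.139630

4.1396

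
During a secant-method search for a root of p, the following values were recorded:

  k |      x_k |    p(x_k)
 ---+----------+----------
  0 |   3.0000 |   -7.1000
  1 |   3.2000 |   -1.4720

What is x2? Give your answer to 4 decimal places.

x2 = 3.2000 − (-1.4720)·(3.2000 − 3.0000) / (-1.4720 − (-7.1000))
   = 3.2000 − (-0.294400)/(5.628000) = 3.252310

3.2523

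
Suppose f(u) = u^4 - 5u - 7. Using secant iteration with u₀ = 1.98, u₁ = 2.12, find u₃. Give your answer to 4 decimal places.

f(1.98) = -1.530464, f(2.12) = 2.599631
u₂ = 2.120000 − 2.599631·(2.120000 − 1.980000) / (2.599631 − (-1.530464)) = 2.120000 − (0.363948)/(4.130095) = 2.031879
f(2.031879) = -0.114618
u₃ = 2.031879 − (-0.114618)·(2.031879 − 2.120000) / (-0.114618 − 2.599631) = 2.031879 − (0.010100)/(-2.714250) = 2.035600

2.0356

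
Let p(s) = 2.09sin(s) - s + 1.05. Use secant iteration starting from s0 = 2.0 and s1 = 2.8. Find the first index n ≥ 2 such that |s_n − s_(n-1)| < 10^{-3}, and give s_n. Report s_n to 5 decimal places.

p(2.0) = 0.9504316, p(2.8) = -1.0498748
s2 = 2.8000000 − (-1.0498748)·(0.8000000)/(-2.0003064) = 2.3801144;  |Δ| = 0.4198856
p(2.3801144) = 0.1119692
s3 = 2.3801144 − 0.1119692·(-0.4198856)/(1.1618440) = 2.4205796;  |Δ| = 0.0404652
p(2.4205796) = 0.0091254
s4 = 2.4205796 − 0.0091254·(0.0404652)/(-0.1028438) = 2.4241701;  |Δ| = 0.0035905
p(2.4241701) = -0.0001106
s5 = 2.4241701 − (-0.0001106)·(0.0035905)/(-0.0092360) = 2.4241271;  |Δ| = 0.0000430
|s5 − s4| = 0.0000430 < 10^{-3}

n = 5, s_n = 2.42413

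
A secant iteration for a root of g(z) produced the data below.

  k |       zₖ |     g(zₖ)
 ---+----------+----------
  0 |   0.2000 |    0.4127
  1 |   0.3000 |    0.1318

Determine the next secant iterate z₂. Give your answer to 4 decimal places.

z₂ = 0.3000 − 0.1318·(0.3000 − 0.2000) / (0.1318 − 0.4127)
   = 0.3000 − (0.013180)/(-0.280900) = 0.346921

0.3469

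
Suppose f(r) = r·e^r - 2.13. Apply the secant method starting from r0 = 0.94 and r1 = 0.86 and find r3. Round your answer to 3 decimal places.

f(0.94) = 0.27638, f(0.86) = -0.09768
r2 = 0.86000 − (-0.09768)·(0.86000 − 0.94000) / (-0.09768 − 0.27638) = 0.86000 − (0.00781)/(-0.37406) = 0.88089
f(0.88089) = -0.00437
r3 = 0.88089 − (-0.00437)·(0.88089 − 0.86000) / (-0.00437 − (-0.09768)) = 0.88089 − (-0.00009)/(0.09331) = 0.88187

0.882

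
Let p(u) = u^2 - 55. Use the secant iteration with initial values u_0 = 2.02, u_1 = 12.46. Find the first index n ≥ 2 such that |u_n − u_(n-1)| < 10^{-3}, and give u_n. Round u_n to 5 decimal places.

p(2.02) = -50.9196000, p(12.46) = 100.2516000
u_2 = 12.4600000 − 100.2516000·(10.4400000)/(151.1712000) = 5.5365470;  |Δ| = 6.9234530
p(5.5365470) = -24.3466477
u_3 = 5.5365470 − (-24.3466477)·(-6.9234530)/(-124.5982477) = 6.8893980;  |Δ| = 1.3528511
p(6.8893980) = -7.5361948
u_4 = 6.8893980 − (-7.5361948)·(1.3528511)/(16.8104529) = 7.4958867;  |Δ| = 0.6064887
p(7.4958867) = 1.1883173
u_5 = 7.4958867 − 1.1883173·(0.6064887)/(8.7245122) = 7.4132802;  |Δ| = 0.0826065
p(7.4132802) = -0.0432761
u_6 = 7.4132802 − (-0.0432761)·(-0.0826065)/(-1.2315934) = 7.4161829;  |Δ| = 0.0029026
p(7.4161829) = -0.0002314
u_7 = 7.4161829 − (-0.0002314)·(0.0029026)/(0.0430447) = 7.4161985;  |Δ| = 0.0000156
|u_7 − u_6| = 0.0000156 < 10^{-3}

n = 7, u_n = 7.41620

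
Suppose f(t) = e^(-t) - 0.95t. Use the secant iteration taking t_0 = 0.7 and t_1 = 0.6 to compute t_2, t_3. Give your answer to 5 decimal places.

0.58561, 0.58590

f(0.7) = -0.1684147, f(0.6) = -0.0211884
t_2 = 0.6000000 − (-0.0211884)·(0.6000000 − 0.7000000) / (-0.0211884 − (-0.1684147)) = 0.6000000 − (0.0021188)/(0.1472263) = 0.5856083
f(0.5856083) = 0.0004392
t_3 = 0.5856083 − 0.0004392·(0.5856083 − 0.6000000) / (0.0004392 − (-0.0211884)) = 0.5856083 − (-0.0000063)/(0.0216275) = 0.5859006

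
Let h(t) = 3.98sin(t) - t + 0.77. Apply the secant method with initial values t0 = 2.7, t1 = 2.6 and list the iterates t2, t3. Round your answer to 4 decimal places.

2.6492, 2.6497

h(2.7) = -0.229028, h(2.6) = 0.221695
t2 = 2.600000 − 0.221695·(2.600000 − 2.700000) / (0.221695 − (-0.229028)) = 2.600000 − (-0.022170)/(0.450724) = 2.649187
h(2.649187) = 0.002348
t3 = 2.649187 − 0.002348·(2.649187 − 2.600000) / (0.002348 − 0.221695) = 2.649187 − (0.000116)/(-0.219347) = 2.649713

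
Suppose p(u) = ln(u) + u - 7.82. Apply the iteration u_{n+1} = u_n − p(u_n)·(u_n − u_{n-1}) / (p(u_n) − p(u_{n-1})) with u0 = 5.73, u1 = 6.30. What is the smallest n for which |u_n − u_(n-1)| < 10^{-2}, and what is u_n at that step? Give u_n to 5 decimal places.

n = 3, u_n = 6.02421

p(5.73) = -0.3442845, p(6.30) = 0.3205496
u2 = 6.3000000 − 0.3205496·(0.5700000)/(0.6648341) = 6.0251746;  |Δ| = 0.2748254
p(6.0251746) = 0.0011211
u3 = 6.0251746 − 0.0011211·(-0.2748254)/(-0.3194286) = 6.0242101;  |Δ| = 0.0009645
|u3 − u2| = 0.0009645 < 10^{-2}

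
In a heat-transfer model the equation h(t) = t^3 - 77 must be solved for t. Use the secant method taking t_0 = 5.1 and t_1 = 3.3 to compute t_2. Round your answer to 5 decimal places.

4.06425

h(5.1) = 55.6510000, h(3.3) = -41.0630000
t_2 = 3.3000000 − (-41.0630000)·(3.3000000 − 5.1000000) / (-41.0630000 − 55.6510000) = 3.3000000 − (73.9134000)/(-96.7140000) = 4.0642472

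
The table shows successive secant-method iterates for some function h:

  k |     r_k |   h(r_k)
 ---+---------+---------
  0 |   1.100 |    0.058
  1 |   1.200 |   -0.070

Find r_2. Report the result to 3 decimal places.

r_2 = 1.200 − (-0.070)·(1.200 − 1.100) / (-0.070 − 0.058)
   = 1.200 − (-0.00700)/(-0.12800) = 1.14531

1.145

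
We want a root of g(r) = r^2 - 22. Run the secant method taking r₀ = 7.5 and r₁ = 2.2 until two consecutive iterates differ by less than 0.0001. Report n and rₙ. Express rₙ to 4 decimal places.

n = 7, rₙ = 4.6904

g(7.5) = 34.250000, g(2.2) = -17.160000
r₂ = 2.200000 − (-17.160000)·(-5.300000)/(-51.410000) = 3.969072;  |Δ| = 1.769072
g(3.969072) = -6.246466
r₃ = 3.969072 − (-6.246466)·(1.769072)/(10.913534) = 4.981618;  |Δ| = 1.012545
g(4.981618) = 2.816514
r₄ = 4.981618 − 2.816514·(1.012545)/(9.062981) = 4.666948;  |Δ| = 0.314670
g(4.666948) = -0.219601
r₅ = 4.666948 − (-0.219601)·(-0.314670)/(-3.036115) = 4.689707;  |Δ| = 0.022760
g(4.689707) = -0.006644
r₆ = 4.689707 − (-0.006644)·(0.022760)/(0.212957) = 4.690418;  |Δ| = 0.000710
g(4.690418) = 0.000017
r₇ = 4.690418 − 0.000017·(0.000710)/(0.006661) = 4.690416;  |Δ| = 0.000002
|r₇ − r₆| = 0.000002 < 0.0001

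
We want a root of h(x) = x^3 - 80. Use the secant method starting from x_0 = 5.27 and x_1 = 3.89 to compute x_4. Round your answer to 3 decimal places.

4.309

h(5.27) = 66.36318, h(3.89) = -21.13613
x_2 = 3.89000 − (-21.13613)·(3.89000 − 5.27000) / (-21.13613 − 66.36318) = 3.89000 − (29.16786)/(-87.49931) = 4.22335
h(4.22335) = -4.66946
x_3 = 4.22335 − (-4.66946)·(4.22335 − 3.89000) / (-4.66946 − (-21.13613)) = 4.22335 − (-1.55656)/(16.46667) = 4.31788
h(4.31788) = 0.50280
x_4 = 4.31788 − 0.50280·(4.31788 − 4.22335) / (0.50280 − (-4.66946)) = 4.31788 − (0.04753)/(5.17226) = 4.30869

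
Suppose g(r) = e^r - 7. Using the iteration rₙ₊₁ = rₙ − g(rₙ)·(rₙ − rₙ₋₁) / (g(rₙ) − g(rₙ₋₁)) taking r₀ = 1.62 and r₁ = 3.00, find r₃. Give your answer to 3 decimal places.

1.881

g(1.62) = -1.94691, g(3.00) = 13.08554
r₂ = 3.00000 − 13.08554·(3.00000 − 1.62000) / (13.08554 − (-1.94691)) = 3.00000 − (18.05804)/(15.03245) = 1.79873
g(1.79873) = -0.95804
r₃ = 1.79873 − (-0.95804)·(1.79873 − 3.00000) / (-0.95804 − 13.08554) = 1.79873 − (1.15086)/(-14.04357) = 1.88068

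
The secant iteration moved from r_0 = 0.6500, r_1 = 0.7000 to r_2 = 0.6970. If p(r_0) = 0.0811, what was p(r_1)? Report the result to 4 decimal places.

The secant line through (0.6500, 0.0811) and (0.7000, p(r_1)) crosses zero at r_2 = 0.6970.
So (0.6500, 0.0811), (0.7000, p(r_1)), (0.6970, 0) are collinear:
p(r_1) = 0.0811 · (0.7000 − 0.6970) / (0.6500 − 0.6970) = 0.0811 · (0.003000)/(-0.047000) = -0.005177

-0.0052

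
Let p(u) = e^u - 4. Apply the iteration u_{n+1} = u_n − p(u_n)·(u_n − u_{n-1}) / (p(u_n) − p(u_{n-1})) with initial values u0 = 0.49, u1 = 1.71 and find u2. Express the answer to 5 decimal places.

1.23130

p(0.49) = -2.3676838, p(1.71) = 1.5289615
u2 = 1.7100000 − 1.5289615·(1.7100000 − 0.4900000) / (1.5289615 − (-2.3676838)) = 1.7100000 − (1.8653330)/(3.8966453) = 1.2312977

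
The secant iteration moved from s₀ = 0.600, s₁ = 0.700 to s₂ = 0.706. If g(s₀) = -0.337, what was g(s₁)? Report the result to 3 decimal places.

-0.019

The secant line through (0.600, -0.337) and (0.700, g(s₁)) crosses zero at s₂ = 0.706.
So (0.600, -0.337), (0.700, g(s₁)), (0.706, 0) are collinear:
g(s₁) = -0.337 · (0.700 − 0.706) / (0.600 − 0.706) = -0.337 · (-0.00600)/(-0.10600) = -0.01908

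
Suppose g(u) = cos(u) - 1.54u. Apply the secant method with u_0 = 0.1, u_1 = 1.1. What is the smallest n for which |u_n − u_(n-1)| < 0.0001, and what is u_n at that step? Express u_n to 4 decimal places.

g(0.1) = 0.841004, g(1.1) = -1.240404
u_2 = 1.100000 − (-1.240404)·(1.000000)/(-2.081408) = 0.504055;  |Δ| = 0.595945
g(0.504055) = 0.099386
u_3 = 0.504055 − 0.099386·(-0.595945)/(1.339790) = 0.548263;  |Δ| = 0.044207
g(0.548263) = 0.009107
u_4 = 0.548263 − 0.009107·(0.044207)/(-0.090279) = 0.552722;  |Δ| = 0.004459
g(0.552722) = -0.000093
u_5 = 0.552722 − (-0.000093)·(0.004459)/(-0.009200) = 0.552677;  |Δ| = 0.000045
|u_5 − u_4| = 0.000045 < 0.0001

n = 5, u_n = 0.5527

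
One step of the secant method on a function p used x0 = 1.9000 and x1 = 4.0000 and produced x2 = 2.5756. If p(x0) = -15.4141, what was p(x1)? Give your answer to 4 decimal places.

32.4983

The secant line through (1.9000, -15.4141) and (4.0000, p(x1)) crosses zero at x2 = 2.5756.
So (1.9000, -15.4141), (4.0000, p(x1)), (2.5756, 0) are collinear:
p(x1) = -15.4141 · (4.0000 − 2.5756) / (1.9000 − 2.5756) = -15.4141 · (1.424400)/(-0.675600) = 32.498289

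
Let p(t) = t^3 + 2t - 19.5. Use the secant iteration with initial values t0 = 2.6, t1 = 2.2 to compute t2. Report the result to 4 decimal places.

p(2.6) = 3.276000, p(2.2) = -4.452000
t2 = 2.200000 − (-4.452000)·(2.200000 − 2.600000) / (-4.452000 − 3.276000) = 2.200000 − (1.780800)/(-7.728000) = 2.430435

2.4304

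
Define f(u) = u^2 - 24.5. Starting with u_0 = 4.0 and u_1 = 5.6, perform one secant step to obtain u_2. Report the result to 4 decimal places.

f(4.0) = -8.500000, f(5.6) = 6.860000
u_2 = 5.600000 − 6.860000·(5.600000 − 4.000000) / (6.860000 − (-8.500000)) = 5.600000 − (10.976000)/(15.360000) = 4.885417

4.8854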